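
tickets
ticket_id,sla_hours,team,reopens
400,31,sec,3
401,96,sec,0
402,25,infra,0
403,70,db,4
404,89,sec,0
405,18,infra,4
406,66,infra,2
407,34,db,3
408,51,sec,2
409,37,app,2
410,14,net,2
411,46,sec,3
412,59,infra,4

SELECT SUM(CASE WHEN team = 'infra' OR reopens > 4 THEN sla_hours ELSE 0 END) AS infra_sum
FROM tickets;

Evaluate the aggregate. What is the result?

168

ticket_id=400: ✗
ticket_id=401: ✗
ticket_id=402: ✓ → 25
ticket_id=403: ✗
ticket_id=404: ✗
ticket_id=405: ✓ → 18
ticket_id=406: ✓ → 66
ticket_id=407: ✗
ticket_id=408: ✗
ticket_id=409: ✗
ticket_id=410: ✗
ticket_id=411: ✗
ticket_id=412: ✓ → 59
infra_sum = 25 + 18 + 66 + 59 = 168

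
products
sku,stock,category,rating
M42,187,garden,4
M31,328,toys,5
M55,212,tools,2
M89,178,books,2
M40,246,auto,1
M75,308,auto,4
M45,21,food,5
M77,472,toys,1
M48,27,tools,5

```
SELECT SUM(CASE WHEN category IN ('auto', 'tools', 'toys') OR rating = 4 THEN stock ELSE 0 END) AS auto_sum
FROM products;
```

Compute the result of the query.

sku=M42: ✓ → 187
sku=M31: ✓ → 328
sku=M55: ✓ → 212
sku=M89: ✗
sku=M40: ✓ → 246
sku=M75: ✓ → 308
sku=M45: ✗
sku=M77: ✓ → 472
sku=M48: ✓ → 27
auto_sum = 187 + 328 + 212 + 246 + 308 + 472 + 27 = 1780

1780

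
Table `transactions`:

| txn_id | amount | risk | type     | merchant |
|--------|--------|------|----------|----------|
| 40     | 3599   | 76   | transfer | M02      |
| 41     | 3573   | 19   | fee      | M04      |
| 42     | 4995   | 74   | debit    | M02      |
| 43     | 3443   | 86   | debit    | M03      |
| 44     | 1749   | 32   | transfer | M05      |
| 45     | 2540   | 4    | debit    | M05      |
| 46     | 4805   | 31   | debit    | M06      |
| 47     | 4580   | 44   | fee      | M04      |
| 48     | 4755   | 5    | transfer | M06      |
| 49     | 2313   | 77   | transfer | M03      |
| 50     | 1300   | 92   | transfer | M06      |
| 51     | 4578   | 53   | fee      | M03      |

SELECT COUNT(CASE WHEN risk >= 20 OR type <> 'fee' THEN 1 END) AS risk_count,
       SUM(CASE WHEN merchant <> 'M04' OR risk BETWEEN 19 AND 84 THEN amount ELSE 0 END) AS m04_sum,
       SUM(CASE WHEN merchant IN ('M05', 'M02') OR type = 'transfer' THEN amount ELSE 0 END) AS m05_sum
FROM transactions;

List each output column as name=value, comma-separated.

[risk_count: risk >= 20 OR type <> 'fee']
txn_id=40: ✓ → 1
txn_id=41: ✗
txn_id=42: ✓ → 1
txn_id=43: ✓ → 1
txn_id=44: ✓ → 1
txn_id=45: ✓ → 1
txn_id=46: ✓ → 1
txn_id=47: ✓ → 1
txn_id=48: ✓ → 1
txn_id=49: ✓ → 1
txn_id=50: ✓ → 1
txn_id=51: ✓ → 1
risk_count = COUNT(1, 1, 1, 1, 1, 1, 1, 1, 1, 1, 1) = 11
—
[m04_sum: merchant <> 'M04' OR risk BETWEEN 19 AND 84]
txn_id=40: ✓ → 3599
txn_id=41: ✓ → 3573
txn_id=42: ✓ → 4995
txn_id=43: ✓ → 3443
txn_id=44: ✓ → 1749
txn_id=45: ✓ → 2540
txn_id=46: ✓ → 4805
txn_id=47: ✓ → 4580
txn_id=48: ✓ → 4755
txn_id=49: ✓ → 2313
txn_id=50: ✓ → 1300
txn_id=51: ✓ → 4578
m04_sum = 3599 + 3573 + 4995 + 3443 + 1749 + 2540 + 4805 + 4580 + 4755 + 2313 + 1300 + 4578 = 42230
—
[m05_sum: merchant IN ('M05', 'M02') OR type = 'transfer']
txn_id=40: ✓ → 3599
txn_id=41: ✗
txn_id=42: ✓ → 4995
txn_id=43: ✗
txn_id=44: ✓ → 1749
txn_id=45: ✓ → 2540
txn_id=46: ✗
txn_id=47: ✗
txn_id=48: ✓ → 4755
txn_id=49: ✓ → 2313
txn_id=50: ✓ → 1300
txn_id=51: ✗
m05_sum = 3599 + 4995 + 1749 + 2540 + 4755 + 2313 + 1300 = 21251

risk_count=11, m04_sum=42230, m05_sum=21251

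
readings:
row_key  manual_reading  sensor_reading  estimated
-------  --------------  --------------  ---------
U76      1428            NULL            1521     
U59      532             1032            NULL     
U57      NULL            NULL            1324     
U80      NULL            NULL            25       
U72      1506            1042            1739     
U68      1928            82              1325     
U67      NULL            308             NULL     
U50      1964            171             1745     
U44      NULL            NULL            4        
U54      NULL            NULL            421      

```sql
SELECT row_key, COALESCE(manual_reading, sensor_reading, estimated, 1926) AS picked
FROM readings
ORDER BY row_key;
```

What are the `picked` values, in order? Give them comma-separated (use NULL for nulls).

row_key=U44: manual_reading=NULL, sensor_reading=NULL, estimated=4 → 4
row_key=U50: manual_reading=1964 → 1964
row_key=U54: manual_reading=NULL, sensor_reading=NULL, estimated=421 → 421
row_key=U57: manual_reading=NULL, sensor_reading=NULL, estimated=1324 → 1324
row_key=U59: manual_reading=532 → 532
row_key=U67: manual_reading=NULL, sensor_reading=308 → 308
row_key=U68: manual_reading=1928 → 1928
row_key=U72: manual_reading=1506 → 1506
row_key=U76: manual_reading=1428 → 1428
row_key=U80: manual_reading=NULL, sensor_reading=NULL, estimated=25 → 25

4, 1964, 421, 1324, 532, 308, 1928, 1506, 1428, 25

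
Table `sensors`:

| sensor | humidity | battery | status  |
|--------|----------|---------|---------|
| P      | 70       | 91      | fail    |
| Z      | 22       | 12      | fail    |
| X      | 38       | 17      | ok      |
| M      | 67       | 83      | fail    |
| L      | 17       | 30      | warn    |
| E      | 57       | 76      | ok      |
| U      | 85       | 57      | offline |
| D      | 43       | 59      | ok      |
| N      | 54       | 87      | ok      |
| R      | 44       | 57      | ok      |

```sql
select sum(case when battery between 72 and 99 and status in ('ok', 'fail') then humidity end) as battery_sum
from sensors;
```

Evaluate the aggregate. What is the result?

248

sensor=P: ✓ → 70
sensor=Z: ✗
sensor=X: ✗
sensor=M: ✓ → 67
sensor=L: ✗
sensor=E: ✓ → 57
sensor=U: ✗
sensor=D: ✗
sensor=N: ✓ → 54
sensor=R: ✗
battery_sum = 70 + 67 + 57 + 54 = 248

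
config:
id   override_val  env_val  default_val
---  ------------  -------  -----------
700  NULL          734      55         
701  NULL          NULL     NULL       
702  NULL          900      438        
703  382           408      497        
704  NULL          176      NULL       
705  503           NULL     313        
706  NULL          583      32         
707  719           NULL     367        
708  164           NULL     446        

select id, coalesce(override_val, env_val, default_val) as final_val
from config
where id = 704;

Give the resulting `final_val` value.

id = 704: override_val=NULL, env_val=176, default_val=NULL.
override_val=NULL, env_val=176 → 176

176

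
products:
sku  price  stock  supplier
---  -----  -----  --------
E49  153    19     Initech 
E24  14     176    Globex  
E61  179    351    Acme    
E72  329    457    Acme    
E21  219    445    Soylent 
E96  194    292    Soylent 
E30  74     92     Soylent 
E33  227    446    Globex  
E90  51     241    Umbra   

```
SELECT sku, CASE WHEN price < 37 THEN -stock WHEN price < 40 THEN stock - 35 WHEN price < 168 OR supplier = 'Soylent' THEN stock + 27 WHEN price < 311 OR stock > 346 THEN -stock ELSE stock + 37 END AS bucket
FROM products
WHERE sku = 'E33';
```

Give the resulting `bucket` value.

sku = E33: price=227, stock=446, supplier=Globex.
price < 37 → false
price < 40 → false
price < 168 OR supplier = 'Soylent' → false
price < 311 OR stock > 346 → true → -446

-446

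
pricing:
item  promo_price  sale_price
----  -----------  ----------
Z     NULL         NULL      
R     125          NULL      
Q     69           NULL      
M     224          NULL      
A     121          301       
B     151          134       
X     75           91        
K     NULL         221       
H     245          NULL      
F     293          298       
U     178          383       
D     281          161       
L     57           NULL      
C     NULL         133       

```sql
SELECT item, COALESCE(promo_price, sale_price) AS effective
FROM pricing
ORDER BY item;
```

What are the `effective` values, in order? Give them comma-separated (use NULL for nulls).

121, 151, 133, 281, 293, 245, 221, 57, 224, 69, 125, 178, 75, NULL

item=A: promo_price=121 → 121
item=B: promo_price=151 → 151
item=C: promo_price=NULL, sale_price=133 → 133
item=D: promo_price=281 → 281
item=F: promo_price=293 → 293
item=H: promo_price=245 → 245
item=K: promo_price=NULL, sale_price=221 → 221
item=L: promo_price=57 → 57
item=M: promo_price=224 → 224
item=Q: promo_price=69 → 69
item=R: promo_price=125 → 125
item=U: promo_price=178 → 178
item=X: promo_price=75 → 75
item=Z: promo_price=NULL, sale_price=NULL (all NULL) → NULL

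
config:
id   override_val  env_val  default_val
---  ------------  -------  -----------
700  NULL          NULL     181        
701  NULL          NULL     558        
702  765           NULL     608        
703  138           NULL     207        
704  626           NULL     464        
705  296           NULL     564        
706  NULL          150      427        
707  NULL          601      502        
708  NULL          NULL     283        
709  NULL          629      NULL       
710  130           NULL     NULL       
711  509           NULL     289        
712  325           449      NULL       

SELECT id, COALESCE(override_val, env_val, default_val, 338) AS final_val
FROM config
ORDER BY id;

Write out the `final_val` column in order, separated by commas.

id=700: override_val=NULL, env_val=NULL, default_val=181 → 181
id=701: override_val=NULL, env_val=NULL, default_val=558 → 558
id=702: override_val=765 → 765
id=703: override_val=138 → 138
id=704: override_val=626 → 626
id=705: override_val=296 → 296
id=706: override_val=NULL, env_val=150 → 150
id=707: override_val=NULL, env_val=601 → 601
id=708: override_val=NULL, env_val=NULL, default_val=283 → 283
id=709: override_val=NULL, env_val=629 → 629
id=710: override_val=130 → 130
id=711: override_val=509 → 509
id=712: override_val=325 → 325

181, 558, 765, 138, 626, 296, 150, 601, 283, 629, 130, 509, 325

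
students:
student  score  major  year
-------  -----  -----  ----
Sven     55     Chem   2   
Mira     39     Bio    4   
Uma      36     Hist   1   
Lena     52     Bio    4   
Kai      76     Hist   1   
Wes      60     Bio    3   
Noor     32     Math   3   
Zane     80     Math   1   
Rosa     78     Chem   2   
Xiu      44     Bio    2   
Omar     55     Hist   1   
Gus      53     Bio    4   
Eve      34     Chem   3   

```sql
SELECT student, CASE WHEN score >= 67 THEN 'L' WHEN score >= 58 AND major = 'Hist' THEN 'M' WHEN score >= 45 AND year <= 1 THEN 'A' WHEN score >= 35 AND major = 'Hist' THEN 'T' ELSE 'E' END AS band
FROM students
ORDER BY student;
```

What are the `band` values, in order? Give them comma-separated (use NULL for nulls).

student=Eve: ELSE → E
student=Gus: ELSE → E
student=Kai: score >= 67 → L
student=Lena: ELSE → E
student=Mira: ELSE → E
student=Noor: ELSE → E
student=Omar: score >= 45 AND year <= 1 → A
student=Rosa: score >= 67 → L
student=Sven: ELSE → E
student=Uma: score >= 35 AND major = 'Hist' → T
student=Wes: ELSE → E
student=Xiu: ELSE → E
student=Zane: score >= 67 → L

E, E, L, E, E, E, A, L, E, T, E, E, L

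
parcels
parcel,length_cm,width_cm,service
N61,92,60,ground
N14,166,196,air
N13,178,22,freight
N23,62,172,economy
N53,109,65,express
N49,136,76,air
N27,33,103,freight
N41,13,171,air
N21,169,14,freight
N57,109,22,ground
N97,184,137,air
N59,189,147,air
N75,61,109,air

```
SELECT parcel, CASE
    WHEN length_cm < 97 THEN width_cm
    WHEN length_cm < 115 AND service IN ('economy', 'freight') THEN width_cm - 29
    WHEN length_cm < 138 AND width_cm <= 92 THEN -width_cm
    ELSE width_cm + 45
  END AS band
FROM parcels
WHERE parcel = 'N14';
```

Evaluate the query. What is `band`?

parcel = N14: length_cm=166, width_cm=196, service=air.
length_cm < 97 → false
length_cm < 115 AND service IN ('economy', 'freight') → false
length_cm < 138 AND width_cm <= 92 → false
No prior WHEN matched → ELSE → 241

241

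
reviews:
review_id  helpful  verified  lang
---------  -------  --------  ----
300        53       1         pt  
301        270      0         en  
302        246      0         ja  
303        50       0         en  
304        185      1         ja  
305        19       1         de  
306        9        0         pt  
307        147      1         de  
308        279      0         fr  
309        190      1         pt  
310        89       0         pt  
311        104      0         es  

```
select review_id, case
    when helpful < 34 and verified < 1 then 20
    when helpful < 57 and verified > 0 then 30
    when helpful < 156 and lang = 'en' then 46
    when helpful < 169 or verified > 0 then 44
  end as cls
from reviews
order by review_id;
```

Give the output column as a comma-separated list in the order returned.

review_id=300: helpful < 57 and verified > 0 → 30
review_id=301: (no match → NULL) → NULL
review_id=302: (no match → NULL) → NULL
review_id=303: helpful < 156 and lang = 'en' → 46
review_id=304: helpful < 169 or verified > 0 → 44
review_id=305: helpful < 57 and verified > 0 → 30
review_id=306: helpful < 34 and verified < 1 → 20
review_id=307: helpful < 169 or verified > 0 → 44
review_id=308: (no match → NULL) → NULL
review_id=309: helpful < 169 or verified > 0 → 44
review_id=310: helpful < 169 or verified > 0 → 44
review_id=311: helpful < 169 or verified > 0 → 44

30, NULL, NULL, 46, 44, 30, 20, 44, NULL, 44, 44, 44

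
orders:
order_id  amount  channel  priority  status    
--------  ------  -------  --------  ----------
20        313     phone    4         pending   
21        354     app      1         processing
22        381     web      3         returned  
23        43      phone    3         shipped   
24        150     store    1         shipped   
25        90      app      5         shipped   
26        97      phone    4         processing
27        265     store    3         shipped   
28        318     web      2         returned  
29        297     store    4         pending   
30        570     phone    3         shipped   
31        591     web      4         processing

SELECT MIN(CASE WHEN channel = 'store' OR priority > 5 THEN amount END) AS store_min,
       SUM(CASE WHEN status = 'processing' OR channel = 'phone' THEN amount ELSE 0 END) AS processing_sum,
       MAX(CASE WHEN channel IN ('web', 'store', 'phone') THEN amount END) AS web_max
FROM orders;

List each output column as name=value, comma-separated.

[store_min: channel = 'store' OR priority > 5]
order_id=20: ✗
order_id=21: ✗
order_id=22: ✗
order_id=23: ✗
order_id=24: ✓ → 150
order_id=25: ✗
order_id=26: ✗
order_id=27: ✓ → 265
order_id=28: ✗
order_id=29: ✓ → 297
order_id=30: ✗
order_id=31: ✗
store_min = MIN(150, 265, 297) = 150
—
[processing_sum: status = 'processing' OR channel = 'phone']
order_id=20: ✓ → 313
order_id=21: ✓ → 354
order_id=22: ✗
order_id=23: ✓ → 43
order_id=24: ✗
order_id=25: ✗
order_id=26: ✓ → 97
order_id=27: ✗
order_id=28: ✗
order_id=29: ✗
order_id=30: ✓ → 570
order_id=31: ✓ → 591
processing_sum = 313 + 354 + 43 + 97 + 570 + 591 = 1968
—
[web_max: channel IN ('web', 'store', 'phone')]
order_id=20: ✓ → 313
order_id=21: ✗
order_id=22: ✓ → 381
order_id=23: ✓ → 43
order_id=24: ✓ → 150
order_id=25: ✗
order_id=26: ✓ → 97
order_id=27: ✓ → 265
order_id=28: ✓ → 318
order_id=29: ✓ → 297
order_id=30: ✓ → 570
order_id=31: ✓ → 591
web_max = MAX(313, 381, 43, 150, 97, 265, 318, 297, 570, 591) = 591

store_min=150, processing_sum=1968, web_max=591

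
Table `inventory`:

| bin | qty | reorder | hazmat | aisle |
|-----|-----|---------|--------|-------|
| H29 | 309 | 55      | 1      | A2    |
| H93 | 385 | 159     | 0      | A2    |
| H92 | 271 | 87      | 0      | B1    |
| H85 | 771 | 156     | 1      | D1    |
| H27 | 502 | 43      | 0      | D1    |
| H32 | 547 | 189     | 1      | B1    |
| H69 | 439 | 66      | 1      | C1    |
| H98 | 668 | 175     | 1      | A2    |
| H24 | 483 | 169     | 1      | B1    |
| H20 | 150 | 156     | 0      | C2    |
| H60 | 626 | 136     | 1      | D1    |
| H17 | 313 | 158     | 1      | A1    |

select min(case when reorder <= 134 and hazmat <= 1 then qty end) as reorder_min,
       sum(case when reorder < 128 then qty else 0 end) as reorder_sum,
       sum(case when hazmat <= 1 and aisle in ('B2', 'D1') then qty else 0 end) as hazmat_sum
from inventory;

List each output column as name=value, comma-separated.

[reorder_min: reorder <= 134 and hazmat <= 1]
bin=H29: ✓ → 309
bin=H93: ✗
bin=H92: ✓ → 271
bin=H85: ✗
bin=H27: ✓ → 502
bin=H32: ✗
bin=H69: ✓ → 439
bin=H98: ✗
bin=H24: ✗
bin=H20: ✗
bin=H60: ✗
bin=H17: ✗
reorder_min = MIN(309, 271, 502, 439) = 271
—
[reorder_sum: reorder < 128]
bin=H29: ✓ → 309
bin=H93: ✗
bin=H92: ✓ → 271
bin=H85: ✗
bin=H27: ✓ → 502
bin=H32: ✗
bin=H69: ✓ → 439
bin=H98: ✗
bin=H24: ✗
bin=H20: ✗
bin=H60: ✗
bin=H17: ✗
reorder_sum = 309 + 271 + 502 + 439 = 1521
—
[hazmat_sum: hazmat <= 1 and aisle in ('B2', 'D1')]
bin=H29: ✗
bin=H93: ✗
bin=H92: ✗
bin=H85: ✓ → 771
bin=H27: ✓ → 502
bin=H32: ✗
bin=H69: ✗
bin=H98: ✗
bin=H24: ✗
bin=H20: ✗
bin=H60: ✓ → 626
bin=H17: ✗
hazmat_sum = 771 + 502 + 626 = 1899

reorder_min=271, reorder_sum=1521, hazmat_sum=1899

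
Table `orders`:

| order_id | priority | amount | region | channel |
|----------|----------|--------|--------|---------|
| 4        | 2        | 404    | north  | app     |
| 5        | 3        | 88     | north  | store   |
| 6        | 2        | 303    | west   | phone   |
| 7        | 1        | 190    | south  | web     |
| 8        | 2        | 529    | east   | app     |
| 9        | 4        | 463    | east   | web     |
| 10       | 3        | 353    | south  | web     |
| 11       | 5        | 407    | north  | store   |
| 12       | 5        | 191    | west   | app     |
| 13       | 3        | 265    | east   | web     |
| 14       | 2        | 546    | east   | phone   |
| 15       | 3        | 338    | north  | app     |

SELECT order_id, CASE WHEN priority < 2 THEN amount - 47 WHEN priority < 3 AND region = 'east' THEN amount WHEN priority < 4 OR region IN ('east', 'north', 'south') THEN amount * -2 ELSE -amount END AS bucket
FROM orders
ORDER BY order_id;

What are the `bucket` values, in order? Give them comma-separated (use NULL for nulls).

order_id=4: priority < 4 OR region IN ('east', 'north', 'south') → -808
order_id=5: priority < 4 OR region IN ('east', 'north', 'south') → -176
order_id=6: priority < 4 OR region IN ('east', 'north', 'south') → -606
order_id=7: priority < 2 → 143
order_id=8: priority < 3 AND region = 'east' → 529
order_id=9: priority < 4 OR region IN ('east', 'north', 'south') → -926
order_id=10: priority < 4 OR region IN ('east', 'north', 'south') → -706
order_id=11: priority < 4 OR region IN ('east', 'north', 'south') → -814
order_id=12: ELSE → -191
order_id=13: priority < 4 OR region IN ('east', 'north', 'south') → -530
order_id=14: priority < 3 AND region = 'east' → 546
order_id=15: priority < 4 OR region IN ('east', 'north', 'south') → -676

-808, -176, -606, 143, 529, -926, -706, -814, -191, -530, 546, -676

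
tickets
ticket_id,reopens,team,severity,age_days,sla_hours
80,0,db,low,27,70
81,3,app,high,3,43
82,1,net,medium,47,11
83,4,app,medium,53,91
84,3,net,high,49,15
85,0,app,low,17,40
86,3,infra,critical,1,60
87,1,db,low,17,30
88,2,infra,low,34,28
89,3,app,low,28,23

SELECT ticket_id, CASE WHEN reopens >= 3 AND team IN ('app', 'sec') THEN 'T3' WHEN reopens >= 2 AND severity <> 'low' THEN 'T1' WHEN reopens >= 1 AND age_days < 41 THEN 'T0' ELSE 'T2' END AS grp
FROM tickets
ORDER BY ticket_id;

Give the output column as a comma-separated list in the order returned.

T2, T3, T2, T3, T1, T2, T1, T0, T0, T3

ticket_id=80: ELSE → T2
ticket_id=81: reopens >= 3 AND team IN ('app', 'sec') → T3
ticket_id=82: ELSE → T2
ticket_id=83: reopens >= 3 AND team IN ('app', 'sec') → T3
ticket_id=84: reopens >= 2 AND severity <> 'low' → T1
ticket_id=85: ELSE → T2
ticket_id=86: reopens >= 2 AND severity <> 'low' → T1
ticket_id=87: reopens >= 1 AND age_days < 41 → T0
ticket_id=88: reopens >= 1 AND age_days < 41 → T0
ticket_id=89: reopens >= 3 AND team IN ('app', 'sec') → T3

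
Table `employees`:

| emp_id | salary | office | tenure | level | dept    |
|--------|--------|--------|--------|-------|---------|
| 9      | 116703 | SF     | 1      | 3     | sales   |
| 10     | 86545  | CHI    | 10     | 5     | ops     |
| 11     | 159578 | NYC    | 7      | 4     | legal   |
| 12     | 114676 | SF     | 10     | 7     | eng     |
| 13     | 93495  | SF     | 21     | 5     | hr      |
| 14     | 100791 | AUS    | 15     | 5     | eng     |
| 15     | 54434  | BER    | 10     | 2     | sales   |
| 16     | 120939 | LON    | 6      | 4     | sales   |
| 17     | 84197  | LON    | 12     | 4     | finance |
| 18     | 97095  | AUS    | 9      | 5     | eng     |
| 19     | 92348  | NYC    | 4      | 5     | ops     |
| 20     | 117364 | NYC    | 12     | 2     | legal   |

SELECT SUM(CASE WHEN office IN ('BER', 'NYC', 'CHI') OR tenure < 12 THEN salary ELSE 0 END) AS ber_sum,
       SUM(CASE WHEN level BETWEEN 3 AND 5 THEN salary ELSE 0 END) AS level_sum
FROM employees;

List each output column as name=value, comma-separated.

ber_sum=959682, level_sum=951691

[ber_sum: office IN ('BER', 'NYC', 'CHI') OR tenure < 12]
emp_id=9: ✓ → 116703
emp_id=10: ✓ → 86545
emp_id=11: ✓ → 159578
emp_id=12: ✓ → 114676
emp_id=13: ✗
emp_id=14: ✗
emp_id=15: ✓ → 54434
emp_id=16: ✓ → 120939
emp_id=17: ✗
emp_id=18: ✓ → 97095
emp_id=19: ✓ → 92348
emp_id=20: ✓ → 117364
ber_sum = 116703 + 86545 + 159578 + 114676 + 54434 + 120939 + 97095 + 92348 + 117364 = 959682
—
[level_sum: level BETWEEN 3 AND 5]
emp_id=9: ✓ → 116703
emp_id=10: ✓ → 86545
emp_id=11: ✓ → 159578
emp_id=12: ✗
emp_id=13: ✓ → 93495
emp_id=14: ✓ → 100791
emp_id=15: ✗
emp_id=16: ✓ → 120939
emp_id=17: ✓ → 84197
emp_id=18: ✓ → 97095
emp_id=19: ✓ → 92348
emp_id=20: ✗
level_sum = 116703 + 86545 + 159578 + 93495 + 100791 + 120939 + 84197 + 97095 + 92348 = 951691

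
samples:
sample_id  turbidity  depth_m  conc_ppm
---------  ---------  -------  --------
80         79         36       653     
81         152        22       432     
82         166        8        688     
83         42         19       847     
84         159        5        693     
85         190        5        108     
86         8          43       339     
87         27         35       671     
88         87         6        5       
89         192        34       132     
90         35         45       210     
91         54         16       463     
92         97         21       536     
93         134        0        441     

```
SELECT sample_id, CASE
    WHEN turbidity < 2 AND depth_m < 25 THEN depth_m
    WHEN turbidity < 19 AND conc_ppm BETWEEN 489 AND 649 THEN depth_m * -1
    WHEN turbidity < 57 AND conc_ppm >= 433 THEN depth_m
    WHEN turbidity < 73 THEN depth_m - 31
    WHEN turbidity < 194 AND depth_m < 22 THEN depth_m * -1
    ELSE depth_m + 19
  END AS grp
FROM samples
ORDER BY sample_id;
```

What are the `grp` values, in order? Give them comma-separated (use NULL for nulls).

sample_id=80: ELSE → 55
sample_id=81: ELSE → 41
sample_id=82: turbidity < 194 AND depth_m < 22 → -8
sample_id=83: turbidity < 57 AND conc_ppm >= 433 → 19
sample_id=84: turbidity < 194 AND depth_m < 22 → -5
sample_id=85: turbidity < 194 AND depth_m < 22 → -5
sample_id=86: turbidity < 73 → 12
sample_id=87: turbidity < 57 AND conc_ppm >= 433 → 35
sample_id=88: turbidity < 194 AND depth_m < 22 → -6
sample_id=89: ELSE → 53
sample_id=90: turbidity < 73 → 14
sample_id=91: turbidity < 57 AND conc_ppm >= 433 → 16
sample_id=92: turbidity < 194 AND depth_m < 22 → -21
sample_id=93: turbidity < 194 AND depth_m < 22 → 0

55, 41, -8, 19, -5, -5, 12, 35, -6, 53, 14, 16, -21, 0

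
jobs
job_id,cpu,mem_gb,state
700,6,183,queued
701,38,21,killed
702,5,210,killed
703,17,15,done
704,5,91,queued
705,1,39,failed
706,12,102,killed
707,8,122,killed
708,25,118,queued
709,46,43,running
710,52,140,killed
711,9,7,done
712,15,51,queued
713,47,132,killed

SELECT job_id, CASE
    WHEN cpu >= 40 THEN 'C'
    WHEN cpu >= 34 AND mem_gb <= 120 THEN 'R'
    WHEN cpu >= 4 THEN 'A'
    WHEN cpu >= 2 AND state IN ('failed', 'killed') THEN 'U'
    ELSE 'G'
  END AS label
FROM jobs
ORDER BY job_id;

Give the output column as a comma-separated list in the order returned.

A, R, A, A, A, G, A, A, A, C, C, A, A, C

job_id=700: cpu >= 4 → A
job_id=701: cpu >= 34 AND mem_gb <= 120 → R
job_id=702: cpu >= 4 → A
job_id=703: cpu >= 4 → A
job_id=704: cpu >= 4 → A
job_id=705: ELSE → G
job_id=706: cpu >= 4 → A
job_id=707: cpu >= 4 → A
job_id=708: cpu >= 4 → A
job_id=709: cpu >= 40 → C
job_id=710: cpu >= 40 → C
job_id=711: cpu >= 4 → A
job_id=712: cpu >= 4 → A
job_id=713: cpu >= 40 → C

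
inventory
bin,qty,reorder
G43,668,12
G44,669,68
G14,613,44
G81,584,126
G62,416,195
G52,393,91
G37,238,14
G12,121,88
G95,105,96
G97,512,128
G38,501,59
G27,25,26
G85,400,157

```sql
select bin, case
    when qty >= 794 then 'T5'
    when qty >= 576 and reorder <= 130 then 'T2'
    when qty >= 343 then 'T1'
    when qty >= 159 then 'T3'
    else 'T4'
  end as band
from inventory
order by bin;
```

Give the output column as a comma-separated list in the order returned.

bin=G12: ELSE → T4
bin=G14: qty >= 576 and reorder <= 130 → T2
bin=G27: ELSE → T4
bin=G37: qty >= 159 → T3
bin=G38: qty >= 343 → T1
bin=G43: qty >= 576 and reorder <= 130 → T2
bin=G44: qty >= 576 and reorder <= 130 → T2
bin=G52: qty >= 343 → T1
bin=G62: qty >= 343 → T1
bin=G81: qty >= 576 and reorder <= 130 → T2
bin=G85: qty >= 343 → T1
bin=G95: ELSE → T4
bin=G97: qty >= 343 → T1

T4, T2, T4, T3, T1, T2, T2, T1, T1, T2, T1, T4, T1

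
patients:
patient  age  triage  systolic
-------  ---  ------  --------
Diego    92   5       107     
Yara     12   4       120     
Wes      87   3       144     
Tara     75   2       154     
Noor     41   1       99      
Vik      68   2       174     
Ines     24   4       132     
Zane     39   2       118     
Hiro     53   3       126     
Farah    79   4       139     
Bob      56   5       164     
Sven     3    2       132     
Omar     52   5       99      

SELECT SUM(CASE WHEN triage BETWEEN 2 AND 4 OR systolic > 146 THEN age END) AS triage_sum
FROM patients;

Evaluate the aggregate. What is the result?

496

patient=Diego: ✗
patient=Yara: ✓ → 12
patient=Wes: ✓ → 87
patient=Tara: ✓ → 75
patient=Noor: ✗
patient=Vik: ✓ → 68
patient=Ines: ✓ → 24
patient=Zane: ✓ → 39
patient=Hiro: ✓ → 53
patient=Farah: ✓ → 79
patient=Bob: ✓ → 56
patient=Sven: ✓ → 3
patient=Omar: ✗
triage_sum = 12 + 87 + 75 + 68 + 24 + 39 + 53 + 79 + 56 + 3 = 496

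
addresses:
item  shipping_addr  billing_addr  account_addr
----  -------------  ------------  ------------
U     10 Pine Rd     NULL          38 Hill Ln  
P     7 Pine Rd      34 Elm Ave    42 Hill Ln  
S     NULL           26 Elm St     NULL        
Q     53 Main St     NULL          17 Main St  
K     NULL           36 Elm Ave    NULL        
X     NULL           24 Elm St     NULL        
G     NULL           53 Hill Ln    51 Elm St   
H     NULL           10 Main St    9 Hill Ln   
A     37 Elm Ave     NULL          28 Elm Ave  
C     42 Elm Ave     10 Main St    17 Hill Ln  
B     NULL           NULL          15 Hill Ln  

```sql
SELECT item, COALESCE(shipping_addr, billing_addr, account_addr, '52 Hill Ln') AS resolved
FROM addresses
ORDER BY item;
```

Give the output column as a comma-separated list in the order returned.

37 Elm Ave, 15 Hill Ln, 42 Elm Ave, 53 Hill Ln, 10 Main St, 36 Elm Ave, 7 Pine Rd, 53 Main St, 26 Elm St, 10 Pine Rd, 24 Elm St

item=A: shipping_addr=37 Elm Ave → 37 Elm Ave
item=B: shipping_addr=NULL, billing_addr=NULL, account_addr=15 Hill Ln → 15 Hill Ln
item=C: shipping_addr=42 Elm Ave → 42 Elm Ave
item=G: shipping_addr=NULL, billing_addr=53 Hill Ln → 53 Hill Ln
item=H: shipping_addr=NULL, billing_addr=10 Main St → 10 Main St
item=K: shipping_addr=NULL, billing_addr=36 Elm Ave → 36 Elm Ave
item=P: shipping_addr=7 Pine Rd → 7 Pine Rd
item=Q: shipping_addr=53 Main St → 53 Main St
item=S: shipping_addr=NULL, billing_addr=26 Elm St → 26 Elm St
item=U: shipping_addr=10 Pine Rd → 10 Pine Rd
item=X: shipping_addr=NULL, billing_addr=24 Elm St → 24 Elm St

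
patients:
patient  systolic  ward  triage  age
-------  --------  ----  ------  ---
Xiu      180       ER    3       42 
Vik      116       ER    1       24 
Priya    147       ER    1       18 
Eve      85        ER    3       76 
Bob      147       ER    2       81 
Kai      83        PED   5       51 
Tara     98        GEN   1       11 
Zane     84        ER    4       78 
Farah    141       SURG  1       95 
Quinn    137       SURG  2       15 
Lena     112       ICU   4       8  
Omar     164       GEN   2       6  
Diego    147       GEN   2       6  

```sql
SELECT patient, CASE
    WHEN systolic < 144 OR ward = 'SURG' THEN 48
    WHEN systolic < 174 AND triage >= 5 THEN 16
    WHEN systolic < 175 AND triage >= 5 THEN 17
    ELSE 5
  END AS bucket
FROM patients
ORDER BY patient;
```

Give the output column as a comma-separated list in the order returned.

5, 5, 48, 48, 48, 48, 5, 5, 48, 48, 48, 5, 48

patient=Bob: ELSE → 5
patient=Diego: ELSE → 5
patient=Eve: systolic < 144 OR ward = 'SURG' → 48
patient=Farah: systolic < 144 OR ward = 'SURG' → 48
patient=Kai: systolic < 144 OR ward = 'SURG' → 48
patient=Lena: systolic < 144 OR ward = 'SURG' → 48
patient=Omar: ELSE → 5
patient=Priya: ELSE → 5
patient=Quinn: systolic < 144 OR ward = 'SURG' → 48
patient=Tara: systolic < 144 OR ward = 'SURG' → 48
patient=Vik: systolic < 144 OR ward = 'SURG' → 48
patient=Xiu: ELSE → 5
patient=Zane: systolic < 144 OR ward = 'SURG' → 48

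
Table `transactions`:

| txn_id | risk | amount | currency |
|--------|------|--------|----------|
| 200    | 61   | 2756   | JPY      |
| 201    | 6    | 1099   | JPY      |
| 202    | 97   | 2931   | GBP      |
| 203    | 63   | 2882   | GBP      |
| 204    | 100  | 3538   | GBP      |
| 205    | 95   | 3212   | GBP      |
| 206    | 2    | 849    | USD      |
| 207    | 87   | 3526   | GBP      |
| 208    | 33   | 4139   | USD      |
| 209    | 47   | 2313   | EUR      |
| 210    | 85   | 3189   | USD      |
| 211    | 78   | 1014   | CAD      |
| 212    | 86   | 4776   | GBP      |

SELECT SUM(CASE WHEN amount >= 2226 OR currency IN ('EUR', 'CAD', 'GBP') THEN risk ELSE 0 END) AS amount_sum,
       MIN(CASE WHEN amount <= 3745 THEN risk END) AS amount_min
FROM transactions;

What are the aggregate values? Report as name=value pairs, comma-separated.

amount_sum=832, amount_min=2

[amount_sum: amount >= 2226 OR currency IN ('EUR', 'CAD', 'GBP')]
txn_id=200: ✓ → 61
txn_id=201: ✗
txn_id=202: ✓ → 97
txn_id=203: ✓ → 63
txn_id=204: ✓ → 100
txn_id=205: ✓ → 95
txn_id=206: ✗
txn_id=207: ✓ → 87
txn_id=208: ✓ → 33
txn_id=209: ✓ → 47
txn_id=210: ✓ → 85
txn_id=211: ✓ → 78
txn_id=212: ✓ → 86
amount_sum = 61 + 97 + 63 + 100 + 95 + 87 + 33 + 47 + 85 + 78 + 86 = 832
—
[amount_min: amount <= 3745]
txn_id=200: ✓ → 61
txn_id=201: ✓ → 6
txn_id=202: ✓ → 97
txn_id=203: ✓ → 63
txn_id=204: ✓ → 100
txn_id=205: ✓ → 95
txn_id=206: ✓ → 2
txn_id=207: ✓ → 87
txn_id=208: ✗
txn_id=209: ✓ → 47
txn_id=210: ✓ → 85
txn_id=211: ✓ → 78
txn_id=212: ✗
amount_min = MIN(61, 6, 97, 63, 100, 95, 2, 87, 47, 85, 78) = 2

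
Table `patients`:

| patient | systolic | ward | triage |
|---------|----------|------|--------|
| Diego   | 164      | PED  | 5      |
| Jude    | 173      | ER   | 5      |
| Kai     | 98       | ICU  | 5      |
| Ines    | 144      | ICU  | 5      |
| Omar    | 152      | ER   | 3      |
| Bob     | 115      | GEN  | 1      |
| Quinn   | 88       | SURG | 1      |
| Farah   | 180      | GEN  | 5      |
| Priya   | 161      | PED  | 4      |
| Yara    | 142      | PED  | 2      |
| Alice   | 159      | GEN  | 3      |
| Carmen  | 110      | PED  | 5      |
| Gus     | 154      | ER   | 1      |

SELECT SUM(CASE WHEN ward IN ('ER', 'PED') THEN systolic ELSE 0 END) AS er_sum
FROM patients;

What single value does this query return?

1056

patient=Diego: ✓ → 164
patient=Jude: ✓ → 173
patient=Kai: ✗
patient=Ines: ✗
patient=Omar: ✓ → 152
patient=Bob: ✗
patient=Quinn: ✗
patient=Farah: ✗
patient=Priya: ✓ → 161
patient=Yara: ✓ → 142
patient=Alice: ✗
patient=Carmen: ✓ → 110
patient=Gus: ✓ → 154
er_sum = 164 + 173 + 152 + 161 + 142 + 110 + 154 = 1056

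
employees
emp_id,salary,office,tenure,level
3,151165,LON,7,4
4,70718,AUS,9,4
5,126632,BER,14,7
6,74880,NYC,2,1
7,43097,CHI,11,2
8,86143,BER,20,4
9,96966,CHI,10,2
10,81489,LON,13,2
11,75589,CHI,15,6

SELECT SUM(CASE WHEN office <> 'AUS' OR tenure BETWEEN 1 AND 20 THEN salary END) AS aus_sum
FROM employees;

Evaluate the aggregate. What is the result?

emp_id=3: ✓ → 151165
emp_id=4: ✓ → 70718
emp_id=5: ✓ → 126632
emp_id=6: ✓ → 74880
emp_id=7: ✓ → 43097
emp_id=8: ✓ → 86143
emp_id=9: ✓ → 96966
emp_id=10: ✓ → 81489
emp_id=11: ✓ → 75589
aus_sum = 151165 + 70718 + 126632 + 74880 + 43097 + 86143 + 96966 + 81489 + 75589 = 806679

806679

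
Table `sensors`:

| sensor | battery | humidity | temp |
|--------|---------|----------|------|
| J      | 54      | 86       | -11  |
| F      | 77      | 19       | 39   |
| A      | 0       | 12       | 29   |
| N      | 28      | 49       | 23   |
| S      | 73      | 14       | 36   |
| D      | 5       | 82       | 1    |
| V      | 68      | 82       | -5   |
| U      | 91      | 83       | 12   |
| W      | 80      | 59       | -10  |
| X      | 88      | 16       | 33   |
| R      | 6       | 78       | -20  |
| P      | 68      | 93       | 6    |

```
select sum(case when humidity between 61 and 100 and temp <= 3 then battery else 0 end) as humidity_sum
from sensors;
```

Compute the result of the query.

sensor=J: ✓ → 54
sensor=F: ✗
sensor=A: ✗
sensor=N: ✗
sensor=S: ✗
sensor=D: ✓ → 5
sensor=V: ✓ → 68
sensor=U: ✗
sensor=W: ✗
sensor=X: ✗
sensor=R: ✓ → 6
sensor=P: ✗
humidity_sum = 54 + 5 + 68 + 6 = 133

133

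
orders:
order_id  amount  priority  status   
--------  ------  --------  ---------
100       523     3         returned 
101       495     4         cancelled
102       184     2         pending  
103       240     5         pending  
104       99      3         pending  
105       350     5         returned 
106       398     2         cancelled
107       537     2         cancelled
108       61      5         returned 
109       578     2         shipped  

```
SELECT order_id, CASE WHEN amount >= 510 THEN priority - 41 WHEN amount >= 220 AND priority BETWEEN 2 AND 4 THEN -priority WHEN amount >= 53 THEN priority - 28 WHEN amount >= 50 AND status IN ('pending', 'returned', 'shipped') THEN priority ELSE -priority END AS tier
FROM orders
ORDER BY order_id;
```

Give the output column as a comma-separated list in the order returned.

order_id=100: amount >= 510 → -38
order_id=101: amount >= 220 AND priority BETWEEN 2 AND 4 → -4
order_id=102: amount >= 53 → -26
order_id=103: amount >= 53 → -23
order_id=104: amount >= 53 → -25
order_id=105: amount >= 53 → -23
order_id=106: amount >= 220 AND priority BETWEEN 2 AND 4 → -2
order_id=107: amount >= 510 → -39
order_id=108: amount >= 53 → -23
order_id=109: amount >= 510 → -39

-38, -4, -26, -23, -25, -23, -2, -39, -23, -39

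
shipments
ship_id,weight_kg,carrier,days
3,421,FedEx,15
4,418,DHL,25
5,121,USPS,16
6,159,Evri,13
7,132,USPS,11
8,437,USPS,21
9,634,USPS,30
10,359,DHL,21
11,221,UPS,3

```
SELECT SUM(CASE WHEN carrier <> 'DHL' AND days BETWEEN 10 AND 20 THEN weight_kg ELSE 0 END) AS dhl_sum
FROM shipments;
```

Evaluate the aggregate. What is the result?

833

ship_id=3: ✓ → 421
ship_id=4: ✗
ship_id=5: ✓ → 121
ship_id=6: ✓ → 159
ship_id=7: ✓ → 132
ship_id=8: ✗
ship_id=9: ✗
ship_id=10: ✗
ship_id=11: ✗
dhl_sum = 421 + 121 + 159 + 132 = 833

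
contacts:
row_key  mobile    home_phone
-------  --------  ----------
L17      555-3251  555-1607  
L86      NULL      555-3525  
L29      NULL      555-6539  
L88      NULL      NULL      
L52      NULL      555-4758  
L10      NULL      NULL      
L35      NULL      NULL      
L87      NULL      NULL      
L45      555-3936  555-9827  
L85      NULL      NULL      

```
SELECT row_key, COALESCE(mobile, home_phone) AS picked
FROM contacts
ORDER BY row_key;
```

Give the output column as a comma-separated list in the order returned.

row_key=L10: mobile=NULL, home_phone=NULL (all NULL) → NULL
row_key=L17: mobile=555-3251 → 555-3251
row_key=L29: mobile=NULL, home_phone=555-6539 → 555-6539
row_key=L35: mobile=NULL, home_phone=NULL (all NULL) → NULL
row_key=L45: mobile=555-3936 → 555-3936
row_key=L52: mobile=NULL, home_phone=555-4758 → 555-4758
row_key=L85: mobile=NULL, home_phone=NULL (all NULL) → NULL
row_key=L86: mobile=NULL, home_phone=555-3525 → 555-3525
row_key=L87: mobile=NULL, home_phone=NULL (all NULL) → NULL
row_key=L88: mobile=NULL, home_phone=NULL (all NULL) → NULL

NULL, 555-3251, 555-6539, NULL, 555-3936, 555-4758, NULL, 555-3525, NULL, NULL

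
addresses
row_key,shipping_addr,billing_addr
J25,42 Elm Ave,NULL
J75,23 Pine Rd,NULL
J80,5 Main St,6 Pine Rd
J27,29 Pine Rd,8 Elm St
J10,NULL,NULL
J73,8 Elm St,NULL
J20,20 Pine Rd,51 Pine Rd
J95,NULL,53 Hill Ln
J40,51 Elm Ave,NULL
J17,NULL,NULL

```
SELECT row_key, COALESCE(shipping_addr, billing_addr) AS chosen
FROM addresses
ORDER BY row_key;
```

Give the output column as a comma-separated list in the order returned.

row_key=J10: shipping_addr=NULL, billing_addr=NULL (all NULL) → NULL
row_key=J17: shipping_addr=NULL, billing_addr=NULL (all NULL) → NULL
row_key=J20: shipping_addr=20 Pine Rd → 20 Pine Rd
row_key=J25: shipping_addr=42 Elm Ave → 42 Elm Ave
row_key=J27: shipping_addr=29 Pine Rd → 29 Pine Rd
row_key=J40: shipping_addr=51 Elm Ave → 51 Elm Ave
row_key=J73: shipping_addr=8 Elm St → 8 Elm St
row_key=J75: shipping_addr=23 Pine Rd → 23 Pine Rd
row_key=J80: shipping_addr=5 Main St → 5 Main St
row_key=J95: shipping_addr=NULL, billing_addr=53 Hill Ln → 53 Hill Ln

NULL, NULL, 20 Pine Rd, 42 Elm Ave, 29 Pine Rd, 51 Elm Ave, 8 Elm St, 23 Pine Rd, 5 Main St, 53 Hill Ln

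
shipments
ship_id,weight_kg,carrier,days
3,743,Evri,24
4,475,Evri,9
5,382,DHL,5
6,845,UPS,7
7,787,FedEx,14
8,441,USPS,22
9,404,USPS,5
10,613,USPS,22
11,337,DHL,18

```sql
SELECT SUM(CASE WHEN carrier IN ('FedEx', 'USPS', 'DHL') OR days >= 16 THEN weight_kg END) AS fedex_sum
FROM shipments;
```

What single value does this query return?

ship_id=3: ✓ → 743
ship_id=4: ✗
ship_id=5: ✓ → 382
ship_id=6: ✗
ship_id=7: ✓ → 787
ship_id=8: ✓ → 441
ship_id=9: ✓ → 404
ship_id=10: ✓ → 613
ship_id=11: ✓ → 337
fedex_sum = 743 + 382 + 787 + 441 + 404 + 613 + 337 = 3707

3707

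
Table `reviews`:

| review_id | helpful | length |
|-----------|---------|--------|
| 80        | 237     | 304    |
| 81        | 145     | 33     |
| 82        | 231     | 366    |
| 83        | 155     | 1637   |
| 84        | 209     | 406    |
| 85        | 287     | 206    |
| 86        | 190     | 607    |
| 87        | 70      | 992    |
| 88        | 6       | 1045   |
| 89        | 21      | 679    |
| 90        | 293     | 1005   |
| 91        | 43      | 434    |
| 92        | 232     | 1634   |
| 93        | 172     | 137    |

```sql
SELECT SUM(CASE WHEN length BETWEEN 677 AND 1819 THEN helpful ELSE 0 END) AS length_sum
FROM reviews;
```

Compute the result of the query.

review_id=80: ✗
review_id=81: ✗
review_id=82: ✗
review_id=83: ✓ → 155
review_id=84: ✗
review_id=85: ✗
review_id=86: ✗
review_id=87: ✓ → 70
review_id=88: ✓ → 6
review_id=89: ✓ → 21
review_id=90: ✓ → 293
review_id=91: ✗
review_id=92: ✓ → 232
review_id=93: ✗
length_sum = 155 + 70 + 6 + 21 + 293 + 232 = 777

777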